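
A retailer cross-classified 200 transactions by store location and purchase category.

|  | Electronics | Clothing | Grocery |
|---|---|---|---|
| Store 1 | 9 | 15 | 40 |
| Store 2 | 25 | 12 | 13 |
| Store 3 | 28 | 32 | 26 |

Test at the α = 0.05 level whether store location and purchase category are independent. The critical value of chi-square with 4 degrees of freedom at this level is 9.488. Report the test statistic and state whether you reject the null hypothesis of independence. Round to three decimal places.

27.603; reject H₀

Row totals: 64, 50, 86. Column totals: 62, 59, 79. Grand total N = 200.
Expected counts (row total × column total / N):
  Store 1, Electronics: 64×62/200 = 19.8400
  Store 1, Clothing: 64×59/200 = 18.8800
  Store 1, Grocery: 64×79/200 = 25.2800
  Store 2, Electronics: 50×62/200 = 15.5000
  Store 2, Clothing: 50×59/200 = 14.7500
  Store 2, Grocery: 50×79/200 = 19.7500
  Store 3, Electronics: 86×62/200 = 26.6600
  Store 3, Clothing: 86×59/200 = 25.3700
  Store 3, Grocery: 86×79/200 = 33.9700
Contributions (O − E)²/E:
  (9 − 19.8400)²/19.8400 = 5.9227
  (15 − 18.8800)²/18.8800 = 0.7974
  (40 − 25.2800)²/25.2800 = 8.5711
  (25 − 15.5000)²/15.5000 = 5.8226
  (12 − 14.7500)²/14.7500 = 0.5127
  (13 − 19.7500)²/19.7500 = 2.3070
  (28 − 26.6600)²/26.6600 = 0.0674
  (32 − 25.3700)²/25.3700 = 1.7326
  (26 − 33.9700)²/33.9700 = 1.8699
χ² = 5.9227 + 0.7974 + 8.5711 + 5.8226 + 0.5127 + 2.3070 + 0.0674 + 1.7326 + 1.8699 = 27.603
df = (3−1)(3−1) = 4. Since 27.603 > 9.488, reject the null hypothesis of independence at α = 0.05.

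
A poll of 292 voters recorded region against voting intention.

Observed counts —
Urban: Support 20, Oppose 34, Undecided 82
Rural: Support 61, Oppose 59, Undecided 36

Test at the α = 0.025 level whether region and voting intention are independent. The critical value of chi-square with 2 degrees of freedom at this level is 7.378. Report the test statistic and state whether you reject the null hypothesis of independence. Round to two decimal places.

Row totals: 136, 156. Column totals: 81, 93, 118. Grand total N = 292.
Expected counts (row total × column total / N):
  Urban, Support: 136×81/292 = 37.726
  Urban, Oppose: 136×93/292 = 43.315
  Urban, Undecided: 136×118/292 = 54.959
  Rural, Support: 156×81/292 = 43.274
  Rural, Oppose: 156×93/292 = 49.685
  Rural, Undecided: 156×118/292 = 63.041
Contributions (O − E)²/E:
  (20 − 37.726)²/37.726 = 8.3288
  (34 − 43.315)²/43.315 = 2.0032
  (82 − 54.959)²/54.959 = 13.3047
  (61 − 43.274)²/43.274 = 7.2610
  (59 − 49.685)²/49.685 = 1.7464
  (36 − 63.041)²/63.041 = 11.5990
χ² = 8.3288 + 2.0032 + 13.3047 + 7.2610 + 1.7464 + 11.5990 = 44.24
df = (2−1)(3−1) = 2. Since 44.24 > 7.378, reject the null hypothesis of independence at α = 0.025.

44.24; reject H₀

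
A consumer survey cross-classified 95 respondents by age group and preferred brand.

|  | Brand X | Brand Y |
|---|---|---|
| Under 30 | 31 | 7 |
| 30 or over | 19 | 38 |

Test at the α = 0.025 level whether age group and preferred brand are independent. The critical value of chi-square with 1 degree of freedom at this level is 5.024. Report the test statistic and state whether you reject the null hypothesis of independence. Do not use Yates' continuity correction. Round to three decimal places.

Row totals: 38, 57. Column totals: 50, 45. Grand total N = 95.
Expected counts (row total × column total / N):
  Under 30, Brand X: 38×50/95 = 20.0000
  Under 30, Brand Y: 38×45/95 = 18.0000
  30 or over, Brand X: 57×50/95 = 30.0000
  30 or over, Brand Y: 57×45/95 = 27.0000
Contributions (O − E)²/E:
  (31 − 20.0000)²/20.0000 = 6.0500
  (7 − 18.0000)²/18.0000 = 6.7222
  (19 − 30.0000)²/30.0000 = 4.0333
  (38 − 27.0000)²/27.0000 = 4.4815
χ² = 6.0500 + 6.7222 + 4.0333 + 4.4815 = 21.287
df = (2−1)(2−1) = 1. Since 21.287 > 5.024, reject the null hypothesis of independence at α = 0.025.

21.287; reject H₀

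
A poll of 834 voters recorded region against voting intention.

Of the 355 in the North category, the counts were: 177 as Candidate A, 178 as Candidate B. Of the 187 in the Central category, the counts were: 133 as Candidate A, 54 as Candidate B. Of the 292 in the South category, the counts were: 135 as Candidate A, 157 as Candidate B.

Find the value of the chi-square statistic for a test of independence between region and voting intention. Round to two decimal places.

31.42

Row totals: 355, 187, 292. Column totals: 445, 389. Grand total N = 834.
Expected counts (row total × column total / N):
  North, Candidate A: 355×445/834 = 189.418
  North, Candidate B: 355×389/834 = 165.582
  Central, Candidate A: 187×445/834 = 99.778
  Central, Candidate B: 187×389/834 = 87.222
  South, Candidate A: 292×445/834 = 155.803
  South, Candidate B: 292×389/834 = 136.197
Contributions (O − E)²/E:
  (177 − 189.418)²/189.418 = 0.8141
  (178 − 165.582)²/165.582 = 0.9313
  (133 − 99.778)²/99.778 = 11.0616
  (54 − 87.222)²/87.222 = 12.6539
  (135 − 155.803)²/155.803 = 2.7776
  (157 − 136.197)²/136.197 = 3.1775
χ² = 0.8141 + 0.9313 + 11.0616 + 12.6539 + 2.7776 + 3.1775 = 31.42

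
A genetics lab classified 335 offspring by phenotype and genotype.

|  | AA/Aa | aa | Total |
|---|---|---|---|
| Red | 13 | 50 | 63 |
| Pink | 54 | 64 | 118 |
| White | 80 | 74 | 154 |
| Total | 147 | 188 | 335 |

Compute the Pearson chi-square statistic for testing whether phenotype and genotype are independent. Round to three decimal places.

Grand total N = 335.
Expected counts (row total × column total / N):
  Red, AA/Aa: 63×147/335 = 27.6448
  Red, aa: 63×188/335 = 35.3552
  Pink, AA/Aa: 118×147/335 = 51.7791
  Pink, aa: 118×188/335 = 66.2209
  White, AA/Aa: 154×147/335 = 67.5761
  White, aa: 154×188/335 = 86.4239
Contributions (O − E)²/E:
  (13 − 27.6448)²/27.6448 = 7.7581
  (50 − 35.3552)²/35.3552 = 6.0662
  (54 − 51.7791)²/51.7791 = 0.0953
  (64 − 66.2209)²/66.2209 = 0.0745
  (80 − 67.5761)²/67.5761 = 2.2841
  (74 − 86.4239)²/86.4239 = 1.7860
χ² = 7.7581 + 6.0662 + 0.0953 + 0.0745 + 2.2841 + 1.7860 = 18.064

18.064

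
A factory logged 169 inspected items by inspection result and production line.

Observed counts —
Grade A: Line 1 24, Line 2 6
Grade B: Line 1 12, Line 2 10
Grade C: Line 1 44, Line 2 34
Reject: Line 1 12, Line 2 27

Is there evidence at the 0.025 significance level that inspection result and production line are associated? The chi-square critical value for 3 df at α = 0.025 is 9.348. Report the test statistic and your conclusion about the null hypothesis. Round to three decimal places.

16.834; reject H₀

Row totals: 30, 22, 78, 39. Column totals: 92, 77. Grand total N = 169.
Expected counts (row total × column total / N):
  Grade A, Line 1: 30×92/169 = 16.3314
  Grade A, Line 2: 30×77/169 = 13.6686
  Grade B, Line 1: 22×92/169 = 11.9763
  Grade B, Line 2: 22×77/169 = 10.0237
  Grade C, Line 1: 78×92/169 = 42.4615
  Grade C, Line 2: 78×77/169 = 35.5385
  Reject, Line 1: 39×92/169 = 21.2308
  Reject, Line 2: 39×77/169 = 17.7692
Contributions (O − E)²/E:
  (24 − 16.3314)²/16.3314 = 3.6009
  (6 − 13.6686)²/13.6686 = 4.3024
  (12 − 11.9763)²/11.9763 = 0.0000
  (10 − 10.0237)²/10.0237 = 0.0001
  (44 − 42.4615)²/42.4615 = 0.0557
  (34 − 35.5385)²/35.5385 = 0.0666
  (12 − 21.2308)²/21.2308 = 4.0134
  (27 − 17.7692)²/17.7692 = 4.7952
χ² = 3.6009 + 4.3024 + 0.0000 + 0.0001 + 0.0557 + 0.0666 + 4.0134 + 4.7952 = 16.834
df = (4−1)(2−1) = 3. Since 16.834 > 9.348, reject the null hypothesis of independence at α = 0.025.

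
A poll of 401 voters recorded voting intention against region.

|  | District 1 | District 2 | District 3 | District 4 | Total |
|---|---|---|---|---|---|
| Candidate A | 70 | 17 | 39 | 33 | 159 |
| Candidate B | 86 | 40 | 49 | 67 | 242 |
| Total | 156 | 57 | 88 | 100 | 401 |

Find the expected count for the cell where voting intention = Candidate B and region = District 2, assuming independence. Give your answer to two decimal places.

34.40

Row total (Candidate B) = 242; column total (District 2) = 57; grand total N = 401.
Expected count = (row total × column total) / N = 242 × 57 / 401 = 34.40.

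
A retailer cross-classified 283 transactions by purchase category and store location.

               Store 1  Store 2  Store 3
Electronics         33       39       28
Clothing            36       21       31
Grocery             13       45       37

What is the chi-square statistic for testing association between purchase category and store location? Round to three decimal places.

Row totals: 100, 88, 95. Column totals: 82, 105, 96. Grand total N = 283.
Expected counts (row total × column total / N):
  Electronics, Store 1: 100×82/283 = 28.97527
  Electronics, Store 2: 100×105/283 = 37.10247
  Electronics, Store 3: 100×96/283 = 33.92226
  Clothing, Store 1: 88×82/283 = 25.49823
  Clothing, Store 2: 88×105/283 = 32.65018
  Clothing, Store 3: 88×96/283 = 29.85159
  Grocery, Store 1: 95×82/283 = 27.52650
  Grocery, Store 2: 95×105/283 = 35.24735
  Grocery, Store 3: 95×96/283 = 32.22615
Contributions (O − E)²/E:
  (33 − 28.97527)²/28.97527 = 0.5590
  (39 − 37.10247)²/37.10247 = 0.0970
  (28 − 33.92226)²/33.92226 = 1.0339
  (36 − 25.49823)²/25.49823 = 4.3253
  (21 − 32.65018)²/32.65018 = 4.1570
  (31 − 29.85159)²/29.85159 = 0.0442
  (13 − 27.52650)²/27.52650 = 7.6660
  (45 − 35.24735)²/35.24735 = 2.6985
  (37 − 32.22615)²/32.22615 = 0.7072
χ² = 0.5590 + 0.0970 + 1.0339 + 4.3253 + 4.1570 + 0.0442 + 7.6660 + 2.6985 + 0.7072 = 21.288

21.288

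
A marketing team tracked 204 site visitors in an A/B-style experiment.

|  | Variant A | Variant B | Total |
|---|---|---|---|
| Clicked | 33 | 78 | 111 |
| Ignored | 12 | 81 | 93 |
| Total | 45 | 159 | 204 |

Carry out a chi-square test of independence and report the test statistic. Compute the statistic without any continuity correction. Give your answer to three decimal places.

8.333

Grand total N = 204.
Expected counts (row total × column total / N):
  Clicked, Variant A: 111×45/204 = 24.4853
  Clicked, Variant B: 111×159/204 = 86.5147
  Ignored, Variant A: 93×45/204 = 20.5147
  Ignored, Variant B: 93×159/204 = 72.4853
Contributions (O − E)²/E:
  (33 − 24.4853)²/24.4853 = 2.9610
  (78 − 86.5147)²/86.5147 = 0.8380
  (12 − 20.5147)²/20.5147 = 3.5341
  (81 − 72.4853)²/72.4853 = 1.0002
χ² = 2.9610 + 0.8380 + 3.5341 + 1.0002 = 8.333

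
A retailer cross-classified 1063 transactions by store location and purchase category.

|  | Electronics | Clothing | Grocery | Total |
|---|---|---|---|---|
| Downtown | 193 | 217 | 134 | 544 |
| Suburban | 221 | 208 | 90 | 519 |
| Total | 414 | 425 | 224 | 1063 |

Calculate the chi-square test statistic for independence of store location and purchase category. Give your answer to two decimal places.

Grand total N = 1063.
Expected counts (row total × column total / N):
  Downtown, Electronics: 544×414/1063 = 211.868
  Downtown, Clothing: 544×425/1063 = 217.498
  Downtown, Grocery: 544×224/1063 = 114.634
  Suburban, Electronics: 519×414/1063 = 202.132
  Suburban, Clothing: 519×425/1063 = 207.502
  Suburban, Grocery: 519×224/1063 = 109.366
Contributions (O − E)²/E:
  (193 − 211.868)²/211.868 = 1.6803
  (217 − 217.498)²/217.498 = 0.0011
  (134 − 114.634)²/114.634 = 3.2716
  (221 − 202.132)²/202.132 = 1.7612
  (208 − 207.502)²/207.502 = 0.0012
  (90 − 109.366)²/109.366 = 3.4292
χ² = 1.6803 + 0.0011 + 3.2716 + 1.7612 + 0.0012 + 3.4292 = 10.14

10.14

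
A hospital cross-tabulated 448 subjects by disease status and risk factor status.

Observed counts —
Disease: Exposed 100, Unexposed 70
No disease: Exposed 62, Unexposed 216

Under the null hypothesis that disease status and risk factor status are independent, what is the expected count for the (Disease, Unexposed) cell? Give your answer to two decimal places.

108.53

Row total (Disease) = 170; column total (Unexposed) = 286; grand total N = 448.
Expected count = (row total × column total) / N = 170 × 286 / 448 = 108.53.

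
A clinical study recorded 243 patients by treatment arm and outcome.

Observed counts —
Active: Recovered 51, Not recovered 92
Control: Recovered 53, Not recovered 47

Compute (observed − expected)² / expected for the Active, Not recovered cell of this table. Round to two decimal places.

Row total (Active) = 143; column total (Not recovered) = 139; N = 243.
Expected count E = 143 × 139 / 243 = 81.798.
Contribution = (O − E)²/E = (92 − 81.798)² / 81.798 = 1.27.

1.27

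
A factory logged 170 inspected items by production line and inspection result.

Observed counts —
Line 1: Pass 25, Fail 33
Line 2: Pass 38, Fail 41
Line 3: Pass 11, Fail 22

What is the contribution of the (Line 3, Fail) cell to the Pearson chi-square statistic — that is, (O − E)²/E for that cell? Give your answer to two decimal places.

Row total (Line 3) = 33; column total (Fail) = 96; N = 170.
Expected count E = 33 × 96 / 170 = 18.635.
Contribution = (O − E)²/E = (22 − 18.635)² / 18.635 = 0.61.

0.61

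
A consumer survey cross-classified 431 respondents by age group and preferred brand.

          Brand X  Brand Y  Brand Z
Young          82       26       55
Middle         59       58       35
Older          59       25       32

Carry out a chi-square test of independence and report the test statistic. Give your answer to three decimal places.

22.352

Row totals: 163, 152, 116. Column totals: 200, 109, 122. Grand total N = 431.
Expected counts (row total × column total / N):
  Young, Brand X: 163×200/431 = 75.6381
  Young, Brand Y: 163×109/431 = 41.2227
  Young, Brand Z: 163×122/431 = 46.1392
  Middle, Brand X: 152×200/431 = 70.5336
  Middle, Brand Y: 152×109/431 = 38.4408
  Middle, Brand Z: 152×122/431 = 43.0255
  Older, Brand X: 116×200/431 = 53.8283
  Older, Brand Y: 116×109/431 = 29.3364
  Older, Brand Z: 116×122/431 = 32.8353
Contributions (O − E)²/E:
  (82 − 75.6381)²/75.6381 = 0.5351
  (26 − 41.2227)²/41.2227 = 5.6214
  (55 − 46.1392)²/46.1392 = 1.7017
  (59 − 70.5336)²/70.5336 = 1.8860
  (58 − 38.4408)²/38.4408 = 9.9520
  (35 − 43.0255)²/43.0255 = 1.4970
  (59 − 53.8283)²/53.8283 = 0.4969
  (25 − 29.3364)²/29.3364 = 0.6410
  (32 − 32.8353)²/32.8353 = 0.0212
χ² = 0.5351 + 5.6214 + 1.7017 + 1.8860 + 9.9520 + 1.4970 + 0.4969 + 0.6410 + 0.0212 = 22.352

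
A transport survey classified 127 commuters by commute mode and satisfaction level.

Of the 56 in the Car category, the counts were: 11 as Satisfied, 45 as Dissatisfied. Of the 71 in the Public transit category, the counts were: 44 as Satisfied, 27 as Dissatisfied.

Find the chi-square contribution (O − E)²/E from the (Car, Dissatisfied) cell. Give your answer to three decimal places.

Row total (Car) = 56; column total (Dissatisfied) = 72; N = 127.
Expected count E = 56 × 72 / 127 = 31.7480.
Contribution = (O − E)²/E = (45 − 31.7480)² / 31.7480 = 5.532.

5.532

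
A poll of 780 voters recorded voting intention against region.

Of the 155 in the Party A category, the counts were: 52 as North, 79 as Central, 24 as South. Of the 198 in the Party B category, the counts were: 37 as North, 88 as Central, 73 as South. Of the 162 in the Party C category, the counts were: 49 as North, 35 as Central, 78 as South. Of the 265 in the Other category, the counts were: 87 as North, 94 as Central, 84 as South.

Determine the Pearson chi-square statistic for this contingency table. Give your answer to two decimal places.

57.33

Row totals: 155, 198, 162, 265. Column totals: 225, 296, 259. Grand total N = 780.
Expected counts (row total × column total / N):
  Party A, North: 155×225/780 = 44.712
  Party A, Central: 155×296/780 = 58.821
  Party A, South: 155×259/780 = 51.468
  Party B, North: 198×225/780 = 57.115
  Party B, Central: 198×296/780 = 75.138
  Party B, South: 198×259/780 = 65.746
  Party C, North: 162×225/780 = 46.731
  Party C, Central: 162×296/780 = 61.477
  Party C, South: 162×259/780 = 53.792
  Other, North: 265×225/780 = 76.442
  Other, Central: 265×296/780 = 100.564
  Other, South: 265×259/780 = 87.994
Contributions (O − E)²/E:
  (52 − 44.712)²/44.712 = 1.1879
  (79 − 58.821)²/58.821 = 6.9226
  (24 − 51.468)²/51.468 = 14.6594
  (37 − 57.115)²/57.115 = 7.0842
  (88 − 75.138)²/75.138 = 2.2017
  (73 − 65.746)²/65.746 = 0.8004
  (49 − 46.731)²/46.731 = 0.1102
  (35 − 61.477)²/61.477 = 11.4032
  (78 − 53.792)²/53.792 = 10.8943
  (87 − 76.442)²/76.442 = 1.4582
  (94 − 100.564)²/100.564 = 0.4284
  (84 − 87.994)²/87.994 = 0.1813
χ² = 1.1879 + 6.9226 + 14.6594 + 7.0842 + 2.2017 + 0.8004 + 0.1102 + 11.4032 + 10.8943 + 1.4582 + 0.4284 + 0.1813 = 57.33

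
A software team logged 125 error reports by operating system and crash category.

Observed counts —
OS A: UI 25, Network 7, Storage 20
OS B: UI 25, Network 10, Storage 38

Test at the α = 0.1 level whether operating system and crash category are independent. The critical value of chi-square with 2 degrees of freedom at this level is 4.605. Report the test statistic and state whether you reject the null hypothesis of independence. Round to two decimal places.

Row totals: 52, 73. Column totals: 50, 17, 58. Grand total N = 125.
Expected counts (row total × column total / N):
  OS A, UI: 52×50/125 = 20.800
  OS A, Network: 52×17/125 = 7.072
  OS A, Storage: 52×58/125 = 24.128
  OS B, UI: 73×50/125 = 29.200
  OS B, Network: 73×17/125 = 9.928
  OS B, Storage: 73×58/125 = 33.872
Contributions (O − E)²/E:
  (25 − 20.800)²/20.800 = 0.8481
  (7 − 7.072)²/7.072 = 0.0007
  (20 − 24.128)²/24.128 = 0.7062
  (25 − 29.200)²/29.200 = 0.6041
  (10 − 9.928)²/9.928 = 0.0005
  (38 − 33.872)²/33.872 = 0.5031
χ² = 0.8481 + 0.0007 + 0.7062 + 0.6041 + 0.0005 + 0.5031 = 2.66
df = (2−1)(3−1) = 2. Since 2.66 < 4.605, fail to reject the null hypothesis of independence at α = 0.1.

2.66; fail to reject H₀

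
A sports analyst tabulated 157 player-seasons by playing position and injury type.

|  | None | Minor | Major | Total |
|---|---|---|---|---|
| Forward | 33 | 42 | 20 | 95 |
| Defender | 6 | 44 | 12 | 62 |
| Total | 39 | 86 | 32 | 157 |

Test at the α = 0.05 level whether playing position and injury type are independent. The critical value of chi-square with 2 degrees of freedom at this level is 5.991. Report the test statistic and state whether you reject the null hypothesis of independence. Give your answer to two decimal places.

Grand total N = 157.
Expected counts (row total × column total / N):
  Forward, None: 95×39/157 = 23.599
  Forward, Minor: 95×86/157 = 52.038
  Forward, Major: 95×32/157 = 19.363
  Defender, None: 62×39/157 = 15.401
  Defender, Minor: 62×86/157 = 33.962
  Defender, Major: 62×32/157 = 12.637
Contributions (O − E)²/E:
  (33 − 23.599)²/23.599 = 3.7450
  (42 − 52.038)²/52.038 = 1.9363
  (20 − 19.363)²/19.363 = 0.0210
  (6 − 15.401)²/15.401 = 5.7385
  (44 − 33.962)²/33.962 = 2.9669
  (12 − 12.637)²/12.637 = 0.0321
χ² = 3.7450 + 1.9363 + 0.0210 + 5.7385 + 2.9669 + 0.0321 = 14.44
df = (2−1)(3−1) = 2. Since 14.44 > 5.991, reject the null hypothesis of independence at α = 0.05.

14.44; reject H₀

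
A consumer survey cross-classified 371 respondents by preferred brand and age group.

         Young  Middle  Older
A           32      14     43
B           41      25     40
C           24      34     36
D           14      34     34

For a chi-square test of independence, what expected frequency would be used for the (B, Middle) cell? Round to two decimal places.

Row total (B) = 106; column total (Middle) = 107; grand total N = 371.
Expected count = (row total × column total) / N = 106 × 107 / 371 = 30.57.

30.57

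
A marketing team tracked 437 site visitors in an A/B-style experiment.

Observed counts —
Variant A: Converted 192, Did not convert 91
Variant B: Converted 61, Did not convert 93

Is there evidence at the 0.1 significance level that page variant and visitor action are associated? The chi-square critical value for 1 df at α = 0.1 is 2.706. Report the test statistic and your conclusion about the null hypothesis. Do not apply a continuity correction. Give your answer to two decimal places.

32.61; reject H₀

Row totals: 283, 154. Column totals: 253, 184. Grand total N = 437.
Expected counts (row total × column total / N):
  Variant A, Converted: 283×253/437 = 163.842
  Variant A, Did not convert: 283×184/437 = 119.158
  Variant B, Converted: 154×253/437 = 89.158
  Variant B, Did not convert: 154×184/437 = 64.842
Contributions (O − E)²/E:
  (192 − 163.842)²/163.842 = 4.8393
  (91 − 119.158)²/119.158 = 6.6540
  (61 − 89.158)²/89.158 = 8.8929
  (93 − 64.842)²/64.842 = 12.2278
χ² = 4.8393 + 6.6540 + 8.8929 + 12.2278 = 32.61
df = (2−1)(2−1) = 1. Since 32.61 > 2.706, reject the null hypothesis of independence at α = 0.1.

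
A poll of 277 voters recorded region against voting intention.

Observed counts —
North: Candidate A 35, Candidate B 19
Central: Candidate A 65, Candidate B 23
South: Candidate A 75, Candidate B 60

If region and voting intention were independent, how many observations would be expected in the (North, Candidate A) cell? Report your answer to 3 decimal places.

Row total (North) = 54; column total (Candidate A) = 175; grand total N = 277.
Expected count = (row total × column total) / N = 54 × 175 / 277 = 34.116.

34.116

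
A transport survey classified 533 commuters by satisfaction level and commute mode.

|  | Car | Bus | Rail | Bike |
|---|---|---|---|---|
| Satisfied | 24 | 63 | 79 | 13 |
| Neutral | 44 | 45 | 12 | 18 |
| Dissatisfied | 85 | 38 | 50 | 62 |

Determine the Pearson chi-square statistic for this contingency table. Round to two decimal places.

Row totals: 179, 119, 235. Column totals: 153, 146, 141, 93. Grand total N = 533.
Expected counts (row total × column total / N):
  Satisfied, Car: 179×153/533 = 51.3827
  Satisfied, Bus: 179×146/533 = 49.0319
  Satisfied, Rail: 179×141/533 = 47.3527
  Satisfied, Bike: 179×93/533 = 31.2326
  Neutral, Car: 119×153/533 = 34.1595
  Neutral, Bus: 119×146/533 = 32.5966
  Neutral, Rail: 119×141/533 = 31.4803
  Neutral, Bike: 119×93/533 = 20.7636
  Dissatisfied, Car: 235×153/533 = 67.4578
  Dissatisfied, Bus: 235×146/533 = 64.3715
  Dissatisfied, Rail: 235×141/533 = 62.1670
  Dissatisfied, Bike: 235×93/533 = 41.0038
Contributions (O − E)²/E:
  (24 − 51.3827)²/51.3827 = 14.5927
  (63 − 49.0319)²/49.0319 = 3.9792
  (79 − 47.3527)²/47.3527 = 21.1509
  (13 − 31.2326)²/31.2326 = 10.6436
  (44 − 34.1595)²/34.1595 = 2.8348
  (45 − 32.5966)²/32.5966 = 4.7196
  (12 − 31.4803)²/31.4803 = 12.0546
  (18 − 20.7636)²/20.7636 = 0.3678
  (85 − 67.4578)²/67.4578 = 4.5618
  (38 − 64.3715)²/64.3715 = 10.8038
  (50 − 62.1670)²/62.1670 = 2.3813
  (62 − 41.0038)²/41.0038 = 10.7512
χ² = 14.5927 + 3.9792 + 21.1509 + 10.6436 + 2.8348 + 4.7196 + 12.0546 + 0.3678 + 4.5618 + 10.8038 + 2.3813 + 10.7512 = 98.84

98.84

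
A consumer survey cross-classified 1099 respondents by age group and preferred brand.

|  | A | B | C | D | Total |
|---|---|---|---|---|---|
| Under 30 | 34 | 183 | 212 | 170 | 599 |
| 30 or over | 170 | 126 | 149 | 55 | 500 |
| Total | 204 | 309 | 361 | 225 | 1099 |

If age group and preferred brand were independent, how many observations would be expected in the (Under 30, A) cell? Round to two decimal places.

Row total (Under 30) = 599; column total (A) = 204; grand total N = 1099.
Expected count = (row total × column total) / N = 599 × 204 / 1099 = 111.19.

111.19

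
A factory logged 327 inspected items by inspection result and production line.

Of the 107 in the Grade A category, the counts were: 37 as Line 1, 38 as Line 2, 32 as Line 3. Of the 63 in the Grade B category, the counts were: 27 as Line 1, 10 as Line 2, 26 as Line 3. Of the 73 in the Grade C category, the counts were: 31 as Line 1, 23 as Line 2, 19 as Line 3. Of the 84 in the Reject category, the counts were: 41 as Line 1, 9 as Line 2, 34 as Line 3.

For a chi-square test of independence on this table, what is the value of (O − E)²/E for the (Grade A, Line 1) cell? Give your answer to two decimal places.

Row total (Grade A) = 107; column total (Line 1) = 136; N = 327.
Expected count E = 107 × 136 / 327 = 44.502.
Contribution = (O − E)²/E = (37 − 44.502)² / 44.502 = 1.26.

1.26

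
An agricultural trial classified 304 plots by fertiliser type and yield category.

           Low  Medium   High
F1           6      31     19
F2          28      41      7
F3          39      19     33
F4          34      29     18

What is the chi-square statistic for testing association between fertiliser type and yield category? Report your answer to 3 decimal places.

Row totals: 56, 76, 91, 81. Column totals: 107, 120, 77. Grand total N = 304.
Expected counts (row total × column total / N):
  F1, Low: 56×107/304 = 19.7105
  F1, Medium: 56×120/304 = 22.1053
  F1, High: 56×77/304 = 14.1842
  F2, Low: 76×107/304 = 26.7500
  F2, Medium: 76×120/304 = 30.0000
  F2, High: 76×77/304 = 19.2500
  F3, Low: 91×107/304 = 32.0296
  F3, Medium: 91×120/304 = 35.9211
  F3, High: 91×77/304 = 23.0493
  F4, Low: 81×107/304 = 28.5099
  F4, Medium: 81×120/304 = 31.9737
  F4, High: 81×77/304 = 20.5164
Contributions (O − E)²/E:
  (6 − 19.7105)²/19.7105 = 9.5369
  (31 − 22.1053)²/22.1053 = 3.5790
  (19 − 14.1842)²/14.1842 = 1.6351
  (28 − 26.7500)²/26.7500 = 0.0584
  (41 − 30.0000)²/30.0000 = 4.0333
  (7 − 19.2500)²/19.2500 = 7.7955
  (39 − 32.0296)²/32.0296 = 1.5169
  (19 − 35.9211)²/35.9211 = 7.9709
  (33 − 23.0493)²/23.0493 = 4.2959
  (34 − 28.5099)²/28.5099 = 1.0572
  (29 − 31.9737)²/31.9737 = 0.2766
  (18 − 20.5164)²/20.5164 = 0.3086
χ² = 9.5369 + 3.5790 + 1.6351 + 0.0584 + 4.0333 + 7.7955 + 1.5169 + 7.9709 + 4.2959 + 1.0572 + 0.2766 + 0.3086 = 42.064

42.064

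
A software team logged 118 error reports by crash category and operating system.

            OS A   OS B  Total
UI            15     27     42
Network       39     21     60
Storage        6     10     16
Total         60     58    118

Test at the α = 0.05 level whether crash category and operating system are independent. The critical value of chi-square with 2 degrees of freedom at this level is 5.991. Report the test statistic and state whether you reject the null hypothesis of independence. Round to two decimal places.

9.80; reject H₀

Grand total N = 118.
Expected counts (row total × column total / N):
  UI, OS A: 42×60/118 = 21.3559
  UI, OS B: 42×58/118 = 20.6441
  Network, OS A: 60×60/118 = 30.5085
  Network, OS B: 60×58/118 = 29.4915
  Storage, OS A: 16×60/118 = 8.1356
  Storage, OS B: 16×58/118 = 7.8644
Contributions (O − E)²/E:
  (15 − 21.3559)²/21.3559 = 1.8916
  (27 − 20.6441)²/20.6441 = 1.9569
  (39 − 30.5085)²/30.5085 = 2.3635
  (21 − 29.4915)²/29.4915 = 2.4450
  (6 − 8.1356)²/8.1356 = 0.5606
  (10 − 7.8644)²/7.8644 = 0.5799
χ² = 1.8916 + 1.9569 + 2.3635 + 2.4450 + 0.5606 + 0.5799 = 9.80
df = (3−1)(2−1) = 2. Since 9.80 > 5.991, reject the null hypothesis of independence at α = 0.05.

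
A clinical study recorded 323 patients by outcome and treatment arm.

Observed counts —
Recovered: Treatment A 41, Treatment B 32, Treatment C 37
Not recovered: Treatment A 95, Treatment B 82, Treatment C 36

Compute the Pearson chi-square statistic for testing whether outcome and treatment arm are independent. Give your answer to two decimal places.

11.73

Row totals: 110, 213. Column totals: 136, 114, 73. Grand total N = 323.
Expected counts (row total × column total / N):
  Recovered, Treatment A: 110×136/323 = 46.316
  Recovered, Treatment B: 110×114/323 = 38.824
  Recovered, Treatment C: 110×73/323 = 24.861
  Not recovered, Treatment A: 213×136/323 = 89.684
  Not recovered, Treatment B: 213×114/323 = 75.176
  Not recovered, Treatment C: 213×73/323 = 48.139
Contributions (O − E)²/E:
  (41 − 46.316)²/46.316 = 0.6102
  (32 − 38.824)²/38.824 = 1.1994
  (37 − 24.861)²/24.861 = 5.9272
  (95 − 89.684)²/89.684 = 0.3151
  (82 − 75.176)²/75.176 = 0.6194
  (36 − 48.139)²/48.139 = 3.0610
χ² = 0.6102 + 1.1994 + 5.9272 + 0.3151 + 0.6194 + 3.0610 = 11.73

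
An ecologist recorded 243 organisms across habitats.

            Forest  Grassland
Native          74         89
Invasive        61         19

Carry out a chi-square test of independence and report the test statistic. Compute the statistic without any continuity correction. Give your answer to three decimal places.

Row totals: 163, 80. Column totals: 135, 108. Grand total N = 243.
Expected counts (row total × column total / N):
  Native, Forest: 163×135/243 = 90.5556
  Native, Grassland: 163×108/243 = 72.4444
  Invasive, Forest: 80×135/243 = 44.4444
  Invasive, Grassland: 80×108/243 = 35.5556
Contributions (O − E)²/E:
  (74 − 90.5556)²/90.5556 = 3.0267
  (89 − 72.4444)²/72.4444 = 3.7834
  (61 − 44.4444)²/44.4444 = 6.1670
  (19 − 35.5556)²/35.5556 = 7.7087
χ² = 3.0267 + 3.7834 + 6.1670 + 7.7087 = 20.686

20.686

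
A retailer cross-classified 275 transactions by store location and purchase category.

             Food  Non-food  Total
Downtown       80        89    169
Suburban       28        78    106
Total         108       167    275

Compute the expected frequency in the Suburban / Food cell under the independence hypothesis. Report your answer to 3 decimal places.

Row total (Suburban) = 106; column total (Food) = 108; grand total N = 275.
Expected count = (row total × column total) / N = 106 × 108 / 275 = 41.629.

41.629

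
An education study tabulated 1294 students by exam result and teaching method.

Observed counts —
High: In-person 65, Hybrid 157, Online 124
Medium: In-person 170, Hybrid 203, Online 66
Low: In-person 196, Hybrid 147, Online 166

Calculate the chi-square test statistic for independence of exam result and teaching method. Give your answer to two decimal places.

Row totals: 346, 439, 509. Column totals: 431, 507, 356. Grand total N = 1294.
Expected counts (row total × column total / N):
  High, In-person: 346×431/1294 = 115.244
  High, Hybrid: 346×507/1294 = 135.566
  High, Online: 346×356/1294 = 95.190
  Medium, In-person: 439×431/1294 = 146.220
  Medium, Hybrid: 439×507/1294 = 172.004
  Medium, Online: 439×356/1294 = 120.776
  Low, In-person: 509×431/1294 = 169.536
  Low, Hybrid: 509×507/1294 = 199.430
  Low, Online: 509×356/1294 = 140.034
Contributions (O − E)²/E:
  (65 − 115.244)²/115.244 = 21.9053
  (157 − 135.566)²/135.566 = 3.3889
  (124 − 95.190)²/95.190 = 8.7196
  (170 − 146.220)²/146.220 = 3.8674
  (203 − 172.004)²/172.004 = 5.5856
  (66 − 120.776)²/120.776 = 24.8428
  (196 − 169.536)²/169.536 = 4.1309
  (147 − 199.430)²/199.430 = 13.7838
  (166 − 140.034)²/140.034 = 4.8148
χ² = 21.9053 + 3.3889 + 8.7196 + 3.8674 + 5.5856 + 24.8428 + 4.1309 + 13.7838 + 4.8148 = 91.04

91.04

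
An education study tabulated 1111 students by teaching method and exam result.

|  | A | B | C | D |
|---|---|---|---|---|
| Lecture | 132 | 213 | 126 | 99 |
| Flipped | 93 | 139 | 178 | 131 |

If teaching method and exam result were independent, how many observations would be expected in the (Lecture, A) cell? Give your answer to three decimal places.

115.437

Row total (Lecture) = 570; column total (A) = 225; grand total N = 1111.
Expected count = (row total × column total) / N = 570 × 225 / 1111 = 115.437.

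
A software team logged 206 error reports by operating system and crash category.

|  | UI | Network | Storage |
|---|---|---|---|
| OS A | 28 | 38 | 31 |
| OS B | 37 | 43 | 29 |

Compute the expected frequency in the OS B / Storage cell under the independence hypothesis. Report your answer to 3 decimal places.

31.748

Row total (OS B) = 109; column total (Storage) = 60; grand total N = 206.
Expected count = (row total × column total) / N = 109 × 60 / 206 = 31.748.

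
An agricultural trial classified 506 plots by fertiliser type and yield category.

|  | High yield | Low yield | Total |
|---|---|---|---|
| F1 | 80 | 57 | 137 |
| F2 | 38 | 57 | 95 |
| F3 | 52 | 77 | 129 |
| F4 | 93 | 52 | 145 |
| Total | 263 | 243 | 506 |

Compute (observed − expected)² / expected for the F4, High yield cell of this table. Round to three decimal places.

Row total (F4) = 145; column total (High yield) = 263; N = 506.
Expected count E = 145 × 263 / 506 = 75.36561.
Contribution = (O − E)²/E = (93 − 75.36561)² / 75.36561 = 4.126.

4.126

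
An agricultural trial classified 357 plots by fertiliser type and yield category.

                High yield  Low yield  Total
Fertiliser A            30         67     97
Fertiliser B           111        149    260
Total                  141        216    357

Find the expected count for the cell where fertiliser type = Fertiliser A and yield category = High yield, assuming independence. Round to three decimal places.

38.311

Row total (Fertiliser A) = 97; column total (High yield) = 141; grand total N = 357.
Expected count = (row total × column total) / N = 97 × 141 / 357 = 38.311.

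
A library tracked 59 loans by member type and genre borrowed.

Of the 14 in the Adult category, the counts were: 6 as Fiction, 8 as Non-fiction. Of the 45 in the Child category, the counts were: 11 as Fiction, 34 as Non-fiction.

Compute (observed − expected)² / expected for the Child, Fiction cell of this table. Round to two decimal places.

0.30

Row total (Child) = 45; column total (Fiction) = 17; N = 59.
Expected count E = 45 × 17 / 59 = 12.966.
Contribution = (O − E)²/E = (11 − 12.966)² / 12.966 = 0.30.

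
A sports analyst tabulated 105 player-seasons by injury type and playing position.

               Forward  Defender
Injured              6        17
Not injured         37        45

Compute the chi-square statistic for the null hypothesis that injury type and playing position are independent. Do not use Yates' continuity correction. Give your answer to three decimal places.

2.691

Row totals: 23, 82. Column totals: 43, 62. Grand total N = 105.
Expected counts (row total × column total / N):
  Injured, Forward: 23×43/105 = 9.4190
  Injured, Defender: 23×62/105 = 13.5810
  Not injured, Forward: 82×43/105 = 33.5810
  Not injured, Defender: 82×62/105 = 48.4190
Contributions (O − E)²/E:
  (6 − 9.4190)²/9.4190 = 1.2411
  (17 − 13.5810)²/13.5810 = 0.8607
  (37 − 33.5810)²/33.5810 = 0.3481
  (45 − 48.4190)²/48.4190 = 0.2414
χ² = 1.2411 + 0.8607 + 0.3481 + 0.2414 = 2.691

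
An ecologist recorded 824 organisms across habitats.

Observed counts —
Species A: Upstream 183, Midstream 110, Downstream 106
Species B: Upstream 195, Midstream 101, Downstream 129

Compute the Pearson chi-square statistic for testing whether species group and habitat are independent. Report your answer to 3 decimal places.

2.198

Row totals: 399, 425. Column totals: 378, 211, 235. Grand total N = 824.
Expected counts (row total × column total / N):
  Species A, Upstream: 399×378/824 = 183.0364
  Species A, Midstream: 399×211/824 = 102.1711
  Species A, Downstream: 399×235/824 = 113.7925
  Species B, Upstream: 425×378/824 = 194.9636
  Species B, Midstream: 425×211/824 = 108.8289
  Species B, Downstream: 425×235/824 = 121.2075
Contributions (O − E)²/E:
  (183 − 183.0364)²/183.0364 = 0.0000
  (110 − 102.1711)²/102.1711 = 0.5999
  (106 − 113.7925)²/113.7925 = 0.5336
  (195 − 194.9636)²/194.9636 = 0.0000
  (101 − 108.8289)²/108.8289 = 0.5632
  (129 − 121.2075)²/121.2075 = 0.5010
χ² = 0.0000 + 0.5999 + 0.5336 + 0.0000 + 0.5632 + 0.5010 = 2.198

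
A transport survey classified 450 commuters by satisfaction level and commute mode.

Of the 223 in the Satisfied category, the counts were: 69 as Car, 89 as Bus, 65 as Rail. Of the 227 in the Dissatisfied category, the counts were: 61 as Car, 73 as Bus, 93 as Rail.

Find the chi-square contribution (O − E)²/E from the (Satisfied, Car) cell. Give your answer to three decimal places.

0.325

Row total (Satisfied) = 223; column total (Car) = 130; N = 450.
Expected count E = 223 × 130 / 450 = 64.4222.
Contribution = (O − E)²/E = (69 − 64.4222)² / 64.4222 = 0.325.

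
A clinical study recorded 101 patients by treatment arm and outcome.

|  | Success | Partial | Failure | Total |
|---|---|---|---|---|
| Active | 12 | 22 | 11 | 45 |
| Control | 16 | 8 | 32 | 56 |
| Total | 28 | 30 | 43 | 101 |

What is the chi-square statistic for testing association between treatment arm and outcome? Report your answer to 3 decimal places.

16.357

Grand total N = 101.
Expected counts (row total × column total / N):
  Active, Success: 45×28/101 = 12.4752
  Active, Partial: 45×30/101 = 13.3663
  Active, Failure: 45×43/101 = 19.1584
  Control, Success: 56×28/101 = 15.5248
  Control, Partial: 56×30/101 = 16.6337
  Control, Failure: 56×43/101 = 23.8416
Contributions (O − E)²/E:
  (12 − 12.4752)²/12.4752 = 0.0181
  (22 − 13.3663)²/13.3663 = 5.5768
  (11 − 19.1584)²/19.1584 = 3.4742
  (16 − 15.5248)²/15.5248 = 0.0145
  (8 − 16.6337)²/16.6337 = 4.4813
  (32 − 23.8416)²/23.8416 = 2.7917
χ² = 0.0181 + 5.5768 + 3.4742 + 0.0145 + 4.4813 + 2.7917 = 16.357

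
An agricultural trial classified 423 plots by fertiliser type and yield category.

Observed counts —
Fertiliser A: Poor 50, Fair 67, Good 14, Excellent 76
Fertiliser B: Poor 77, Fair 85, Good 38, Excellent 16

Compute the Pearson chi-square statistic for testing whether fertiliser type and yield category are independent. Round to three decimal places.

Row totals: 207, 216. Column totals: 127, 152, 52, 92. Grand total N = 423.
Expected counts (row total × column total / N):
  Fertiliser A, Poor: 207×127/423 = 62.1489
  Fertiliser A, Fair: 207×152/423 = 74.3830
  Fertiliser A, Good: 207×52/423 = 25.4468
  Fertiliser A, Excellent: 207×92/423 = 45.0213
  Fertiliser B, Poor: 216×127/423 = 64.8511
  Fertiliser B, Fair: 216×152/423 = 77.6170
  Fertiliser B, Good: 216×52/423 = 26.5532
  Fertiliser B, Excellent: 216×92/423 = 46.9787
Contributions (O − E)²/E:
  (50 − 62.1489)²/62.1489 = 2.3749
  (67 − 74.3830)²/74.3830 = 0.7328
  (14 − 25.4468)²/25.4468 = 5.1491
  (76 − 45.0213)²/45.0213 = 21.3161
  (77 − 64.8511)²/64.8511 = 2.2759
  (85 − 77.6170)²/77.6170 = 0.7023
  (38 − 26.5532)²/26.5532 = 4.9346
  (16 − 46.9787)²/46.9787 = 20.4280
χ² = 2.3749 + 0.7328 + 5.1491 + 21.3161 + 2.2759 + 0.7023 + 4.9346 + 20.4280 = 57.914

57.914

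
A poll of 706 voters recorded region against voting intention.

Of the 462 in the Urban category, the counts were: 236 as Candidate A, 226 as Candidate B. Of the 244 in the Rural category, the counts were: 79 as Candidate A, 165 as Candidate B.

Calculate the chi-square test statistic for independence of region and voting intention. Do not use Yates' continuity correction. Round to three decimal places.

Row totals: 462, 244. Column totals: 315, 391. Grand total N = 706.
Expected counts (row total × column total / N):
  Urban, Candidate A: 462×315/706 = 206.1331
  Urban, Candidate B: 462×391/706 = 255.8669
  Rural, Candidate A: 244×315/706 = 108.8669
  Rural, Candidate B: 244×391/706 = 135.1331
Contributions (O − E)²/E:
  (236 − 206.1331)²/206.1331 = 4.3275
  (226 − 255.8669)²/255.8669 = 3.4863
  (79 − 108.8669)²/108.8669 = 8.1938
  (165 − 135.1331)²/135.1331 = 6.6011
χ² = 4.3275 + 3.4863 + 8.1938 + 6.6011 = 22.609

22.609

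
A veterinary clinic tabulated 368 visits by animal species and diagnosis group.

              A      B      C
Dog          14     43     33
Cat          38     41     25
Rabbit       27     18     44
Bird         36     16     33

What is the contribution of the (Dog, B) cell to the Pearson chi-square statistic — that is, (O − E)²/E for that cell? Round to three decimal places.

6.930

Row total (Dog) = 90; column total (B) = 118; N = 368.
Expected count E = 90 × 118 / 368 = 28.8587.
Contribution = (O − E)²/E = (43 − 28.8587)² / 28.8587 = 6.930.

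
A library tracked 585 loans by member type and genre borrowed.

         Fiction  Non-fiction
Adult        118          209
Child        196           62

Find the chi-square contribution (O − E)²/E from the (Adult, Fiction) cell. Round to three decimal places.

18.849

Row total (Adult) = 327; column total (Fiction) = 314; N = 585.
Expected count E = 327 × 314 / 585 = 175.5179.
Contribution = (O − E)²/E = (118 − 175.5179)² / 175.5179 = 18.849.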